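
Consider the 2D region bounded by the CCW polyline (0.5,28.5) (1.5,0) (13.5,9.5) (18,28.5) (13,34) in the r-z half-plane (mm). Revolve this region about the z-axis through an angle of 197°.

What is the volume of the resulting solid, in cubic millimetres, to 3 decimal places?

Volume = 10956.783 mm³

Profile (r,z), 5 vertices: (0.5,28.5) (1.5,0) (13.5,9.5) (18,28.5) (13,34)
edge 0: (0.5,28.5)→(1.5,0)  cross = 0.5·0 − 1.5·28.5 = -42.7500; (r_i+r_j)·cross = 2·-42.7500 = -85.5000
edge 1: (1.5,0)→(13.5,9.5)  cross = 1.5·9.5 − 13.5·0 = 14.2500; (r_i+r_j)·cross = 15·14.2500 = 213.7500
edge 2: (13.5,9.5)→(18,28.5)  cross = 13.5·28.5 − 18·9.5 = 213.7500; (r_i+r_j)·cross = 31.5·213.7500 = 6733.1250
edge 3: (18,28.5)→(13,34)  cross = 18·34 − 13·28.5 = 241.5000; (r_i+r_j)·cross = 31·241.5000 = 7486.5000
edge 4: (13,34)→(0.5,28.5)  cross = 13·28.5 − 0.5·34 = 353.5000; (r_i+r_j)·cross = 13.5·353.5000 = 4772.2500
Σcross = 780.2500 → A = |Σcross|/2 = 390.1250 mm²
Σ(r_i+r_j)·cross = 19120.1250 → first moment M = |Σ|/6 = 3186.6875
R_c = M/A = 3186.6875/390.1250 = 8.1684 mm
θ = 197° = 3.438299 rad
V = θ·R_c·A = 3.438299·8.1684·390.1250 = 10956.783 mm³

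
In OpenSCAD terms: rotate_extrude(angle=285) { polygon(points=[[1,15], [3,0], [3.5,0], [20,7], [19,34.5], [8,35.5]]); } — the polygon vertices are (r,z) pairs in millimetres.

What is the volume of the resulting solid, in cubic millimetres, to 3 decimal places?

Volume = 27887.580 mm³

Profile (r,z), 6 vertices: (1,15) (3,0) (3.5,0) (20,7) (19,34.5) (8,35.5)
edge 0: (1,15)→(3,0)  cross = 1·0 − 3·15 = -45.0000; (r_i+r_j)·cross = 4·-45.0000 = -180.0000
edge 1: (3,0)→(3.5,0)  cross = 3·0 − 3.5·0 = 0.0000; (r_i+r_j)·cross = 6.5·0.0000 = 0.0000
edge 2: (3.5,0)→(20,7)  cross = 3.5·7 − 20·0 = 24.5000; (r_i+r_j)·cross = 23.5·24.5000 = 575.7500
edge 3: (20,7)→(19,34.5)  cross = 20·34.5 − 19·7 = 557.0000; (r_i+r_j)·cross = 39·557.0000 = 21723.0000
edge 4: (19,34.5)→(8,35.5)  cross = 19·35.5 − 8·34.5 = 398.5000; (r_i+r_j)·cross = 27·398.5000 = 10759.5000
edge 5: (8,35.5)→(1,15)  cross = 8·15 − 1·35.5 = 84.5000; (r_i+r_j)·cross = 9·84.5000 = 760.5000
Σcross = 1019.5000 → A = |Σcross|/2 = 509.7500 mm²
Σ(r_i+r_j)·cross = 33638.7500 → first moment M = |Σ|/6 = 5606.4583
R_c = M/A = 5606.4583/509.7500 = 10.9984 mm
θ = 285° = 4.974188 rad
V = θ·R_c·A = 4.974188·10.9984·509.7500 = 27887.580 mm³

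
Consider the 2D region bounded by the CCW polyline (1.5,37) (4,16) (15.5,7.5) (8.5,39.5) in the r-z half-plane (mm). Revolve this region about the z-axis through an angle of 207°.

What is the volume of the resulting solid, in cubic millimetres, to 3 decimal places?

Volume = 6493.162 mm³

Profile (r,z), 4 vertices: (1.5,37) (4,16) (15.5,7.5) (8.5,39.5)
edge 0: (1.5,37)→(4,16)  cross = 1.5·16 − 4·37 = -124.0000; (r_i+r_j)·cross = 5.5·-124.0000 = -682.0000
edge 1: (4,16)→(15.5,7.5)  cross = 4·7.5 − 15.5·16 = -218.0000; (r_i+r_j)·cross = 19.5·-218.0000 = -4251.0000
edge 2: (15.5,7.5)→(8.5,39.5)  cross = 15.5·39.5 − 8.5·7.5 = 548.5000; (r_i+r_j)·cross = 24·548.5000 = 13164.0000
edge 3: (8.5,39.5)→(1.5,37)  cross = 8.5·37 − 1.5·39.5 = 255.2500; (r_i+r_j)·cross = 10·255.2500 = 2552.5000
Σcross = 461.7500 → A = |Σcross|/2 = 230.8750 mm²
Σ(r_i+r_j)·cross = 10783.5000 → first moment M = |Σ|/6 = 1797.2500
R_c = M/A = 1797.2500/230.8750 = 7.7845 mm
θ = 207° = 3.612832 rad
V = θ·R_c·A = 3.612832·7.7845·230.8750 = 6493.162 mm³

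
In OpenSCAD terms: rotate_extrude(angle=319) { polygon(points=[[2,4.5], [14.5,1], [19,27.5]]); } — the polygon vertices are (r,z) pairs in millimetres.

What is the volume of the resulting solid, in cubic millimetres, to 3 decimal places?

Volume = 11430.747 mm³

Profile (r,z), 3 vertices: (2,4.5) (14.5,1) (19,27.5)
edge 0: (2,4.5)→(14.5,1)  cross = 2·1 − 14.5·4.5 = -63.2500; (r_i+r_j)·cross = 16.5·-63.2500 = -1043.6250
edge 1: (14.5,1)→(19,27.5)  cross = 14.5·27.5 − 19·1 = 379.7500; (r_i+r_j)·cross = 33.5·379.7500 = 12721.6250
edge 2: (19,27.5)→(2,4.5)  cross = 19·4.5 − 2·27.5 = 30.5000; (r_i+r_j)·cross = 21·30.5000 = 640.5000
Σcross = 347.0000 → A = |Σcross|/2 = 173.5000 mm²
Σ(r_i+r_j)·cross = 12318.5000 → first moment M = |Σ|/6 = 2053.0833
R_c = M/A = 2053.0833/173.5000 = 11.8333 mm
θ = 319° = 5.567600 rad
V = θ·R_c·A = 5.567600·11.8333·173.5000 = 11430.747 mm³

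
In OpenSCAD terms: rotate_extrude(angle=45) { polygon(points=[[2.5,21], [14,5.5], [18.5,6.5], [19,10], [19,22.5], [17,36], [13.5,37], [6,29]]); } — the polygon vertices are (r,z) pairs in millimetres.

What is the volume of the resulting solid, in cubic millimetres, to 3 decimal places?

Profile (r,z), 8 vertices: (2.5,21) (14,5.5) (18.5,6.5) (19,10) (19,22.5) (17,36) (13.5,37) (6,29)
edge 0: (2.5,21)→(14,5.5)  cross = 2.5·5.5 − 14·21 = -280.2500; (r_i+r_j)·cross = 16.5·-280.2500 = -4624.1250
edge 1: (14,5.5)→(18.5,6.5)  cross = 14·6.5 − 18.5·5.5 = -10.7500; (r_i+r_j)·cross = 32.5·-10.7500 = -349.3750
edge 2: (18.5,6.5)→(19,10)  cross = 18.5·10 − 19·6.5 = 61.5000; (r_i+r_j)·cross = 37.5·61.5000 = 2306.2500
edge 3: (19,10)→(19,22.5)  cross = 19·22.5 − 19·10 = 237.5000; (r_i+r_j)·cross = 38·237.5000 = 9025.0000
edge 4: (19,22.5)→(17,36)  cross = 19·36 − 17·22.5 = 301.5000; (r_i+r_j)·cross = 36·301.5000 = 10854.0000
edge 5: (17,36)→(13.5,37)  cross = 17·37 − 13.5·36 = 143.0000; (r_i+r_j)·cross = 30.5·143.0000 = 4361.5000
edge 6: (13.5,37)→(6,29)  cross = 13.5·29 − 6·37 = 169.5000; (r_i+r_j)·cross = 19.5·169.5000 = 3305.2500
edge 7: (6,29)→(2.5,21)  cross = 6·21 − 2.5·29 = 53.5000; (r_i+r_j)·cross = 8.5·53.5000 = 454.7500
Σcross = 675.5000 → A = |Σcross|/2 = 337.7500 mm²
Σ(r_i+r_j)·cross = 25333.2500 → first moment M = |Σ|/6 = 4222.2083
R_c = M/A = 4222.2083/337.7500 = 12.5010 mm
θ = 45° = 0.785398 rad
V = θ·R_c·A = 0.785398·12.5010·337.7500 = 3316.115 mm³

Volume = 3316.115 mm³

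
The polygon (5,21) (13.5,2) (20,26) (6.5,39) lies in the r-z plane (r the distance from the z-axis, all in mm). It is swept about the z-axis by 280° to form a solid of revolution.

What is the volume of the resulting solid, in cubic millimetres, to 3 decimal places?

Profile (r,z), 4 vertices: (5,21) (13.5,2) (20,26) (6.5,39)
edge 0: (5,21)→(13.5,2)  cross = 5·2 − 13.5·21 = -273.5000; (r_i+r_j)·cross = 18.5·-273.5000 = -5059.7500
edge 1: (13.5,2)→(20,26)  cross = 13.5·26 − 20·2 = 311.0000; (r_i+r_j)·cross = 33.5·311.0000 = 10418.5000
edge 2: (20,26)→(6.5,39)  cross = 20·39 − 6.5·26 = 611.0000; (r_i+r_j)·cross = 26.5·611.0000 = 16191.5000
edge 3: (6.5,39)→(5,21)  cross = 6.5·21 − 5·39 = -58.5000; (r_i+r_j)·cross = 11.5·-58.5000 = -672.7500
Σcross = 590.0000 → A = |Σcross|/2 = 295.0000 mm²
Σ(r_i+r_j)·cross = 20877.5000 → first moment M = |Σ|/6 = 3479.5833
R_c = M/A = 3479.5833/295.0000 = 11.7952 mm
θ = 280° = 4.886922 rad
V = θ·R_c·A = 4.886922·11.7952·295.0000 = 17004.452 mm³

Volume = 17004.452 mm³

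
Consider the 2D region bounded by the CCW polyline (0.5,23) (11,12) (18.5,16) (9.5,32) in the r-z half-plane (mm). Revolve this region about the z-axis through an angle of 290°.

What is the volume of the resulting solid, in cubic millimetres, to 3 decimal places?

Profile (r,z), 4 vertices: (0.5,23) (11,12) (18.5,16) (9.5,32)
edge 0: (0.5,23)→(11,12)  cross = 0.5·12 − 11·23 = -247.0000; (r_i+r_j)·cross = 11.5·-247.0000 = -2840.5000
edge 1: (11,12)→(18.5,16)  cross = 11·16 − 18.5·12 = -46.0000; (r_i+r_j)·cross = 29.5·-46.0000 = -1357.0000
edge 2: (18.5,16)→(9.5,32)  cross = 18.5·32 − 9.5·16 = 440.0000; (r_i+r_j)·cross = 28·440.0000 = 12320.0000
edge 3: (9.5,32)→(0.5,23)  cross = 9.5·23 − 0.5·32 = 202.5000; (r_i+r_j)·cross = 10·202.5000 = 2025.0000
Σcross = 349.5000 → A = |Σcross|/2 = 174.7500 mm²
Σ(r_i+r_j)·cross = 10147.5000 → first moment M = |Σ|/6 = 1691.2500
R_c = M/A = 1691.2500/174.7500 = 9.6781 mm
θ = 290° = 5.061455 rad
V = θ·R_c·A = 5.061455·9.6781·174.7500 = 8560.185 mm³

Volume = 8560.185 mm³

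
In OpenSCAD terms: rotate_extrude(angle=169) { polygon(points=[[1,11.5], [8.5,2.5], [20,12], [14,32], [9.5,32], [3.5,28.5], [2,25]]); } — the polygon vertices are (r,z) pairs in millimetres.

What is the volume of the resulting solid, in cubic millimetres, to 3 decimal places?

Volume = 10930.565 mm³

Profile (r,z), 7 vertices: (1,11.5) (8.5,2.5) (20,12) (14,32) (9.5,32) (3.5,28.5) (2,25)
edge 0: (1,11.5)→(8.5,2.5)  cross = 1·2.5 − 8.5·11.5 = -95.2500; (r_i+r_j)·cross = 9.5·-95.2500 = -904.8750
edge 1: (8.5,2.5)→(20,12)  cross = 8.5·12 − 20·2.5 = 52.0000; (r_i+r_j)·cross = 28.5·52.0000 = 1482.0000
edge 2: (20,12)→(14,32)  cross = 20·32 − 14·12 = 472.0000; (r_i+r_j)·cross = 34·472.0000 = 16048.0000
edge 3: (14,32)→(9.5,32)  cross = 14·32 − 9.5·32 = 144.0000; (r_i+r_j)·cross = 23.5·144.0000 = 3384.0000
edge 4: (9.5,32)→(3.5,28.5)  cross = 9.5·28.5 − 3.5·32 = 158.7500; (r_i+r_j)·cross = 13·158.7500 = 2063.7500
edge 5: (3.5,28.5)→(2,25)  cross = 3.5·25 − 2·28.5 = 30.5000; (r_i+r_j)·cross = 5.5·30.5000 = 167.7500
edge 6: (2,25)→(1,11.5)  cross = 2·11.5 − 1·25 = -2.0000; (r_i+r_j)·cross = 3·-2.0000 = -6.0000
Σcross = 760.0000 → A = |Σcross|/2 = 380.0000 mm²
Σ(r_i+r_j)·cross = 22234.6250 → first moment M = |Σ|/6 = 3705.7708
R_c = M/A = 3705.7708/380.0000 = 9.7520 mm
θ = 169° = 2.949606 rad
V = θ·R_c·A = 2.949606·9.7520·380.0000 = 10930.565 mm³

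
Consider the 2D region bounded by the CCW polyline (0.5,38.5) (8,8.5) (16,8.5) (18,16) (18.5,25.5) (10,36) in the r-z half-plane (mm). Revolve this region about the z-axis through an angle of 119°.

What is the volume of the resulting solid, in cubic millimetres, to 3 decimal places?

Volume = 7201.666 mm³

Profile (r,z), 6 vertices: (0.5,38.5) (8,8.5) (16,8.5) (18,16) (18.5,25.5) (10,36)
edge 0: (0.5,38.5)→(8,8.5)  cross = 0.5·8.5 − 8·38.5 = -303.7500; (r_i+r_j)·cross = 8.5·-303.7500 = -2581.8750
edge 1: (8,8.5)→(16,8.5)  cross = 8·8.5 − 16·8.5 = -68.0000; (r_i+r_j)·cross = 24·-68.0000 = -1632.0000
edge 2: (16,8.5)→(18,16)  cross = 16·16 − 18·8.5 = 103.0000; (r_i+r_j)·cross = 34·103.0000 = 3502.0000
edge 3: (18,16)→(18.5,25.5)  cross = 18·25.5 − 18.5·16 = 163.0000; (r_i+r_j)·cross = 36.5·163.0000 = 5949.5000
edge 4: (18.5,25.5)→(10,36)  cross = 18.5·36 − 10·25.5 = 411.0000; (r_i+r_j)·cross = 28.5·411.0000 = 11713.5000
edge 5: (10,36)→(0.5,38.5)  cross = 10·38.5 − 0.5·36 = 367.0000; (r_i+r_j)·cross = 10.5·367.0000 = 3853.5000
Σcross = 672.2500 → A = |Σcross|/2 = 336.1250 mm²
Σ(r_i+r_j)·cross = 20804.6250 → first moment M = |Σ|/6 = 3467.4375
R_c = M/A = 3467.4375/336.1250 = 10.3159 mm
θ = 119° = 2.076942 rad
V = θ·R_c·A = 2.076942·10.3159·336.1250 = 7201.666 mm³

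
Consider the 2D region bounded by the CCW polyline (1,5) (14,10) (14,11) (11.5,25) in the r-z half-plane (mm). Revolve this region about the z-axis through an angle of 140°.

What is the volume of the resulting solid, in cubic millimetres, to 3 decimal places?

Profile (r,z), 4 vertices: (1,5) (14,10) (14,11) (11.5,25)
edge 0: (1,5)→(14,10)  cross = 1·10 − 14·5 = -60.0000; (r_i+r_j)·cross = 15·-60.0000 = -900.0000
edge 1: (14,10)→(14,11)  cross = 14·11 − 14·10 = 14.0000; (r_i+r_j)·cross = 28·14.0000 = 392.0000
edge 2: (14,11)→(11.5,25)  cross = 14·25 − 11.5·11 = 223.5000; (r_i+r_j)·cross = 25.5·223.5000 = 5699.2500
edge 3: (11.5,25)→(1,5)  cross = 11.5·5 − 1·25 = 32.5000; (r_i+r_j)·cross = 12.5·32.5000 = 406.2500
Σcross = 210.0000 → A = |Σcross|/2 = 105.0000 mm²
Σ(r_i+r_j)·cross = 5597.5000 → first moment M = |Σ|/6 = 932.9167
R_c = M/A = 932.9167/105.0000 = 8.8849 mm
θ = 140° = 2.443461 rad
V = θ·R_c·A = 2.443461·8.8849·105.0000 = 2279.545 mm³

Volume = 2279.545 mm³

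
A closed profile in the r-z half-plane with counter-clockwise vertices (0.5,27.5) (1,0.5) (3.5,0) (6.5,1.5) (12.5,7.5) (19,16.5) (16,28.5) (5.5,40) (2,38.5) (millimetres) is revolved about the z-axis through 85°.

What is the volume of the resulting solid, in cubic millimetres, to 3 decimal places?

Volume = 5875.211 mm³

Profile (r,z), 9 vertices: (0.5,27.5) (1,0.5) (3.5,0) (6.5,1.5) (12.5,7.5) (19,16.5) (16,28.5) (5.5,40) (2,38.5)
edge 0: (0.5,27.5)→(1,0.5)  cross = 0.5·0.5 − 1·27.5 = -27.2500; (r_i+r_j)·cross = 1.5·-27.2500 = -40.8750
edge 1: (1,0.5)→(3.5,0)  cross = 1·0 − 3.5·0.5 = -1.7500; (r_i+r_j)·cross = 4.5·-1.7500 = -7.8750
edge 2: (3.5,0)→(6.5,1.5)  cross = 3.5·1.5 − 6.5·0 = 5.2500; (r_i+r_j)·cross = 10·5.2500 = 52.5000
edge 3: (6.5,1.5)→(12.5,7.5)  cross = 6.5·7.5 − 12.5·1.5 = 30.0000; (r_i+r_j)·cross = 19·30.0000 = 570.0000
edge 4: (12.5,7.5)→(19,16.5)  cross = 12.5·16.5 − 19·7.5 = 63.7500; (r_i+r_j)·cross = 31.5·63.7500 = 2008.1250
edge 5: (19,16.5)→(16,28.5)  cross = 19·28.5 − 16·16.5 = 277.5000; (r_i+r_j)·cross = 35·277.5000 = 9712.5000
edge 6: (16,28.5)→(5.5,40)  cross = 16·40 − 5.5·28.5 = 483.2500; (r_i+r_j)·cross = 21.5·483.2500 = 10389.8750
edge 7: (5.5,40)→(2,38.5)  cross = 5.5·38.5 − 2·40 = 131.7500; (r_i+r_j)·cross = 7.5·131.7500 = 988.1250
edge 8: (2,38.5)→(0.5,27.5)  cross = 2·27.5 − 0.5·38.5 = 35.7500; (r_i+r_j)·cross = 2.5·35.7500 = 89.3750
Σcross = 998.2500 → A = |Σcross|/2 = 499.1250 mm²
Σ(r_i+r_j)·cross = 23761.7500 → first moment M = |Σ|/6 = 3960.2917
R_c = M/A = 3960.2917/499.1250 = 7.9345 mm
θ = 85° = 1.483530 rad
V = θ·R_c·A = 1.483530·7.9345·499.1250 = 5875.211 mm³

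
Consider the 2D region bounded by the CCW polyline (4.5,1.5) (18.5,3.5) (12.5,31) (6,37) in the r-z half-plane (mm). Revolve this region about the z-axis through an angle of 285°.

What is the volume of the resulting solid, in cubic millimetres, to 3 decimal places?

Profile (r,z), 4 vertices: (4.5,1.5) (18.5,3.5) (12.5,31) (6,37)
edge 0: (4.5,1.5)→(18.5,3.5)  cross = 4.5·3.5 − 18.5·1.5 = -12.0000; (r_i+r_j)·cross = 23·-12.0000 = -276.0000
edge 1: (18.5,3.5)→(12.5,31)  cross = 18.5·31 − 12.5·3.5 = 529.7500; (r_i+r_j)·cross = 31·529.7500 = 16422.2500
edge 2: (12.5,31)→(6,37)  cross = 12.5·37 − 6·31 = 276.5000; (r_i+r_j)·cross = 18.5·276.5000 = 5115.2500
edge 3: (6,37)→(4.5,1.5)  cross = 6·1.5 − 4.5·37 = -157.5000; (r_i+r_j)·cross = 10.5·-157.5000 = -1653.7500
Σcross = 636.7500 → A = |Σcross|/2 = 318.3750 mm²
Σ(r_i+r_j)·cross = 19607.7500 → first moment M = |Σ|/6 = 3267.9583
R_c = M/A = 3267.9583/318.3750 = 10.2645 mm
θ = 285° = 4.974188 rad
V = θ·R_c·A = 4.974188·10.2645·318.3750 = 16255.440 mm³

Volume = 16255.440 mm³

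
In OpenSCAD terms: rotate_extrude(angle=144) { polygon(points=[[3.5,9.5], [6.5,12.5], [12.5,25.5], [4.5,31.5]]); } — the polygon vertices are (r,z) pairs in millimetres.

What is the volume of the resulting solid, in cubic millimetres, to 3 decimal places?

Volume = 1760.758 mm³

Profile (r,z), 4 vertices: (3.5,9.5) (6.5,12.5) (12.5,25.5) (4.5,31.5)
edge 0: (3.5,9.5)→(6.5,12.5)  cross = 3.5·12.5 − 6.5·9.5 = -18.0000; (r_i+r_j)·cross = 10·-18.0000 = -180.0000
edge 1: (6.5,12.5)→(12.5,25.5)  cross = 6.5·25.5 − 12.5·12.5 = 9.5000; (r_i+r_j)·cross = 19·9.5000 = 180.5000
edge 2: (12.5,25.5)→(4.5,31.5)  cross = 12.5·31.5 − 4.5·25.5 = 279.0000; (r_i+r_j)·cross = 17·279.0000 = 4743.0000
edge 3: (4.5,31.5)→(3.5,9.5)  cross = 4.5·9.5 − 3.5·31.5 = -67.5000; (r_i+r_j)·cross = 8·-67.5000 = -540.0000
Σcross = 203.0000 → A = |Σcross|/2 = 101.5000 mm²
Σ(r_i+r_j)·cross = 4203.5000 → first moment M = |Σ|/6 = 700.5833
R_c = M/A = 700.5833/101.5000 = 6.9023 mm
θ = 144° = 2.513274 rad
V = θ·R_c·A = 2.513274·6.9023·101.5000 = 1760.758 mm³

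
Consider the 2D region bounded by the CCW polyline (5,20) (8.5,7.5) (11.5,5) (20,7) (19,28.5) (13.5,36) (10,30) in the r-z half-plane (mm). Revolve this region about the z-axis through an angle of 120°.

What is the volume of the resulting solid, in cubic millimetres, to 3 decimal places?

Volume = 8830.712 mm³

Profile (r,z), 7 vertices: (5,20) (8.5,7.5) (11.5,5) (20,7) (19,28.5) (13.5,36) (10,30)
edge 0: (5,20)→(8.5,7.5)  cross = 5·7.5 − 8.5·20 = -132.5000; (r_i+r_j)·cross = 13.5·-132.5000 = -1788.7500
edge 1: (8.5,7.5)→(11.5,5)  cross = 8.5·5 − 11.5·7.5 = -43.7500; (r_i+r_j)·cross = 20·-43.7500 = -875.0000
edge 2: (11.5,5)→(20,7)  cross = 11.5·7 − 20·5 = -19.5000; (r_i+r_j)·cross = 31.5·-19.5000 = -614.2500
edge 3: (20,7)→(19,28.5)  cross = 20·28.5 − 19·7 = 437.0000; (r_i+r_j)·cross = 39·437.0000 = 17043.0000
edge 4: (19,28.5)→(13.5,36)  cross = 19·36 − 13.5·28.5 = 299.2500; (r_i+r_j)·cross = 32.5·299.2500 = 9725.6250
edge 5: (13.5,36)→(10,30)  cross = 13.5·30 − 10·36 = 45.0000; (r_i+r_j)·cross = 23.5·45.0000 = 1057.5000
edge 6: (10,30)→(5,20)  cross = 10·20 − 5·30 = 50.0000; (r_i+r_j)·cross = 15·50.0000 = 750.0000
Σcross = 635.5000 → A = |Σcross|/2 = 317.7500 mm²
Σ(r_i+r_j)·cross = 25298.1250 → first moment M = |Σ|/6 = 4216.3542
R_c = M/A = 4216.3542/317.7500 = 13.2694 mm
θ = 120° = 2.094395 rad
V = θ·R_c·A = 2.094395·13.2694·317.7500 = 8830.712 mm³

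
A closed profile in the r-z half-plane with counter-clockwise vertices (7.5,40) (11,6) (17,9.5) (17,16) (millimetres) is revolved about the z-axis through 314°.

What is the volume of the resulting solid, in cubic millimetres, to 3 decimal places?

Profile (r,z), 4 vertices: (7.5,40) (11,6) (17,9.5) (17,16)
edge 0: (7.5,40)→(11,6)  cross = 7.5·6 − 11·40 = -395.0000; (r_i+r_j)·cross = 18.5·-395.0000 = -7307.5000
edge 1: (11,6)→(17,9.5)  cross = 11·9.5 − 17·6 = 2.5000; (r_i+r_j)·cross = 28·2.5000 = 70.0000
edge 2: (17,9.5)→(17,16)  cross = 17·16 − 17·9.5 = 110.5000; (r_i+r_j)·cross = 34·110.5000 = 3757.0000
edge 3: (17,16)→(7.5,40)  cross = 17·40 − 7.5·16 = 560.0000; (r_i+r_j)·cross = 24.5·560.0000 = 13720.0000
Σcross = 278.0000 → A = |Σcross|/2 = 139.0000 mm²
Σ(r_i+r_j)·cross = 10239.5000 → first moment M = |Σ|/6 = 1706.5833
R_c = M/A = 1706.5833/139.0000 = 12.2776 mm
θ = 314° = 5.480334 rad
V = θ·R_c·A = 5.480334·12.2776·139.0000 = 9352.646 mm³

Volume = 9352.646 mm³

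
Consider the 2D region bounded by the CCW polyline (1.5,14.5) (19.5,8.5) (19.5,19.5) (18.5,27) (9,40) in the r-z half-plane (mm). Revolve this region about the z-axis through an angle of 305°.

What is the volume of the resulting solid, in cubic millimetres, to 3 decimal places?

Profile (r,z), 5 vertices: (1.5,14.5) (19.5,8.5) (19.5,19.5) (18.5,27) (9,40)
edge 0: (1.5,14.5)→(19.5,8.5)  cross = 1.5·8.5 − 19.5·14.5 = -270.0000; (r_i+r_j)·cross = 21·-270.0000 = -5670.0000
edge 1: (19.5,8.5)→(19.5,19.5)  cross = 19.5·19.5 − 19.5·8.5 = 214.5000; (r_i+r_j)·cross = 39·214.5000 = 8365.5000
edge 2: (19.5,19.5)→(18.5,27)  cross = 19.5·27 − 18.5·19.5 = 165.7500; (r_i+r_j)·cross = 38·165.7500 = 6298.5000
edge 3: (18.5,27)→(9,40)  cross = 18.5·40 − 9·27 = 497.0000; (r_i+r_j)·cross = 27.5·497.0000 = 13667.5000
edge 4: (9,40)→(1.5,14.5)  cross = 9·14.5 − 1.5·40 = 70.5000; (r_i+r_j)·cross = 10.5·70.5000 = 740.2500
Σcross = 677.7500 → A = |Σcross|/2 = 338.8750 mm²
Σ(r_i+r_j)·cross = 23401.7500 → first moment M = |Σ|/6 = 3900.2917
R_c = M/A = 3900.2917/338.8750 = 11.5095 mm
θ = 305° = 5.323254 rad
V = θ·R_c·A = 5.323254·11.5095·338.8750 = 20762.244 mm³

Volume = 20762.244 mm³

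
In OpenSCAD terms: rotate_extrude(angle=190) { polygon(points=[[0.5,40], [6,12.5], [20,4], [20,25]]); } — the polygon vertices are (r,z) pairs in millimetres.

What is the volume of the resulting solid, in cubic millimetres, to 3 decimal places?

Volume = 14120.270 mm³

Profile (r,z), 4 vertices: (0.5,40) (6,12.5) (20,4) (20,25)
edge 0: (0.5,40)→(6,12.5)  cross = 0.5·12.5 − 6·40 = -233.7500; (r_i+r_j)·cross = 6.5·-233.7500 = -1519.3750
edge 1: (6,12.5)→(20,4)  cross = 6·4 − 20·12.5 = -226.0000; (r_i+r_j)·cross = 26·-226.0000 = -5876.0000
edge 2: (20,4)→(20,25)  cross = 20·25 − 20·4 = 420.0000; (r_i+r_j)·cross = 40·420.0000 = 16800.0000
edge 3: (20,25)→(0.5,40)  cross = 20·40 − 0.5·25 = 787.5000; (r_i+r_j)·cross = 20.5·787.5000 = 16143.7500
Σcross = 747.7500 → A = |Σcross|/2 = 373.8750 mm²
Σ(r_i+r_j)·cross = 25548.3750 → first moment M = |Σ|/6 = 4258.0625
R_c = M/A = 4258.0625/373.8750 = 11.3890 mm
θ = 190° = 3.316126 rad
V = θ·R_c·A = 3.316126·11.3890·373.8750 = 14120.270 mm³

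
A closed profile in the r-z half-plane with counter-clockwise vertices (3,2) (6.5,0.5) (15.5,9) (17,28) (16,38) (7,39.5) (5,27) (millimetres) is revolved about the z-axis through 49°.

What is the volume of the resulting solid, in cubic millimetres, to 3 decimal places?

Volume = 3480.960 mm³

Profile (r,z), 7 vertices: (3,2) (6.5,0.5) (15.5,9) (17,28) (16,38) (7,39.5) (5,27)
edge 0: (3,2)→(6.5,0.5)  cross = 3·0.5 − 6.5·2 = -11.5000; (r_i+r_j)·cross = 9.5·-11.5000 = -109.2500
edge 1: (6.5,0.5)→(15.5,9)  cross = 6.5·9 − 15.5·0.5 = 50.7500; (r_i+r_j)·cross = 22·50.7500 = 1116.5000
edge 2: (15.5,9)→(17,28)  cross = 15.5·28 − 17·9 = 281.0000; (r_i+r_j)·cross = 32.5·281.0000 = 9132.5000
edge 3: (17,28)→(16,38)  cross = 17·38 − 16·28 = 198.0000; (r_i+r_j)·cross = 33·198.0000 = 6534.0000
edge 4: (16,38)→(7,39.5)  cross = 16·39.5 − 7·38 = 366.0000; (r_i+r_j)·cross = 23·366.0000 = 8418.0000
edge 5: (7,39.5)→(5,27)  cross = 7·27 − 5·39.5 = -8.5000; (r_i+r_j)·cross = 12·-8.5000 = -102.0000
edge 6: (5,27)→(3,2)  cross = 5·2 − 3·27 = -71.0000; (r_i+r_j)·cross = 8·-71.0000 = -568.0000
Σcross = 804.7500 → A = |Σcross|/2 = 402.3750 mm²
Σ(r_i+r_j)·cross = 24421.7500 → first moment M = |Σ|/6 = 4070.2917
R_c = M/A = 4070.2917/402.3750 = 10.1157 mm
θ = 49° = 0.855211 rad
V = θ·R_c·A = 0.855211·10.1157·402.3750 = 3480.960 mm³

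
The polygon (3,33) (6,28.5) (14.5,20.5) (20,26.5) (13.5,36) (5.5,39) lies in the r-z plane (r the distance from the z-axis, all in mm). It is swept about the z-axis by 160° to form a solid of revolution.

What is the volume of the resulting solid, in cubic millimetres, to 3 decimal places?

Profile (r,z), 6 vertices: (3,33) (6,28.5) (14.5,20.5) (20,26.5) (13.5,36) (5.5,39)
edge 0: (3,33)→(6,28.5)  cross = 3·28.5 − 6·33 = -112.5000; (r_i+r_j)·cross = 9·-112.5000 = -1012.5000
edge 1: (6,28.5)→(14.5,20.5)  cross = 6·20.5 − 14.5·28.5 = -290.2500; (r_i+r_j)·cross = 20.5·-290.2500 = -5950.1250
edge 2: (14.5,20.5)→(20,26.5)  cross = 14.5·26.5 − 20·20.5 = -25.7500; (r_i+r_j)·cross = 34.5·-25.7500 = -888.3750
edge 3: (20,26.5)→(13.5,36)  cross = 20·36 − 13.5·26.5 = 362.2500; (r_i+r_j)·cross = 33.5·362.2500 = 12135.3750
edge 4: (13.5,36)→(5.5,39)  cross = 13.5·39 − 5.5·36 = 328.5000; (r_i+r_j)·cross = 19·328.5000 = 6241.5000
edge 5: (5.5,39)→(3,33)  cross = 5.5·33 − 3·39 = 64.5000; (r_i+r_j)·cross = 8.5·64.5000 = 548.2500
Σcross = 326.7500 → A = |Σcross|/2 = 163.3750 mm²
Σ(r_i+r_j)·cross = 11074.1250 → first moment M = |Σ|/6 = 1845.6875
R_c = M/A = 1845.6875/163.3750 = 11.2972 mm
θ = 160° = 2.792527 rad
V = θ·R_c·A = 2.792527·11.2972·163.3750 = 5154.132 mm³

Volume = 5154.132 mm³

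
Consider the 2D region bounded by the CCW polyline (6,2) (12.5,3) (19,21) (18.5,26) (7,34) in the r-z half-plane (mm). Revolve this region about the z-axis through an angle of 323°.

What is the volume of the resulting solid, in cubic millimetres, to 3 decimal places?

Volume = 18066.501 mm³

Profile (r,z), 5 vertices: (6,2) (12.5,3) (19,21) (18.5,26) (7,34)
edge 0: (6,2)→(12.5,3)  cross = 6·3 − 12.5·2 = -7.0000; (r_i+r_j)·cross = 18.5·-7.0000 = -129.5000
edge 1: (12.5,3)→(19,21)  cross = 12.5·21 − 19·3 = 205.5000; (r_i+r_j)·cross = 31.5·205.5000 = 6473.2500
edge 2: (19,21)→(18.5,26)  cross = 19·26 − 18.5·21 = 105.5000; (r_i+r_j)·cross = 37.5·105.5000 = 3956.2500
edge 3: (18.5,26)→(7,34)  cross = 18.5·34 − 7·26 = 447.0000; (r_i+r_j)·cross = 25.5·447.0000 = 11398.5000
edge 4: (7,34)→(6,2)  cross = 7·2 − 6·34 = -190.0000; (r_i+r_j)·cross = 13·-190.0000 = -2470.0000
Σcross = 561.0000 → A = |Σcross|/2 = 280.5000 mm²
Σ(r_i+r_j)·cross = 19228.5000 → first moment M = |Σ|/6 = 3204.7500
R_c = M/A = 3204.7500/280.5000 = 11.4251 mm
θ = 323° = 5.637413 rad
V = θ·R_c·A = 5.637413·11.4251·280.5000 = 18066.501 mm³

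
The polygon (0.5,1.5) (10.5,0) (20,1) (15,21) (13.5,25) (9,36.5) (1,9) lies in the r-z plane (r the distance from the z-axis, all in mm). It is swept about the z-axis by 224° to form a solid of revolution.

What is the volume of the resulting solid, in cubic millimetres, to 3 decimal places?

Profile (r,z), 7 vertices: (0.5,1.5) (10.5,0) (20,1) (15,21) (13.5,25) (9,36.5) (1,9)
edge 0: (0.5,1.5)→(10.5,0)  cross = 0.5·0 − 10.5·1.5 = -15.7500; (r_i+r_j)·cross = 11·-15.7500 = -173.2500
edge 1: (10.5,0)→(20,1)  cross = 10.5·1 − 20·0 = 10.5000; (r_i+r_j)·cross = 30.5·10.5000 = 320.2500
edge 2: (20,1)→(15,21)  cross = 20·21 − 15·1 = 405.0000; (r_i+r_j)·cross = 35·405.0000 = 14175.0000
edge 3: (15,21)→(13.5,25)  cross = 15·25 − 13.5·21 = 91.5000; (r_i+r_j)·cross = 28.5·91.5000 = 2607.7500
edge 4: (13.5,25)→(9,36.5)  cross = 13.5·36.5 − 9·25 = 267.7500; (r_i+r_j)·cross = 22.5·267.7500 = 6024.3750
edge 5: (9,36.5)→(1,9)  cross = 9·9 − 1·36.5 = 44.5000; (r_i+r_j)·cross = 10·44.5000 = 445.0000
edge 6: (1,9)→(0.5,1.5)  cross = 1·1.5 − 0.5·9 = -3.0000; (r_i+r_j)·cross = 1.5·-3.0000 = -4.5000
Σcross = 800.5000 → A = |Σcross|/2 = 400.2500 mm²
Σ(r_i+r_j)·cross = 23394.6250 → first moment M = |Σ|/6 = 3899.1042
R_c = M/A = 3899.1042/400.2500 = 9.7417 mm
θ = 224° = 3.909538 rad
V = θ·R_c·A = 3.909538·9.7417·400.2500 = 15243.694 mm³

Volume = 15243.694 mm³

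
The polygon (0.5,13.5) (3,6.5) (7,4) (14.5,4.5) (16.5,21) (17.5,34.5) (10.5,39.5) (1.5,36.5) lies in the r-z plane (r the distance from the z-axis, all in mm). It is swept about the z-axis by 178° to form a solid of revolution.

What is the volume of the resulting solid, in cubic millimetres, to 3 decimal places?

Profile (r,z), 8 vertices: (0.5,13.5) (3,6.5) (7,4) (14.5,4.5) (16.5,21) (17.5,34.5) (10.5,39.5) (1.5,36.5)
edge 0: (0.5,13.5)→(3,6.5)  cross = 0.5·6.5 − 3·13.5 = -37.2500; (r_i+r_j)·cross = 3.5·-37.2500 = -130.3750
edge 1: (3,6.5)→(7,4)  cross = 3·4 − 7·6.5 = -33.5000; (r_i+r_j)·cross = 10·-33.5000 = -335.0000
edge 2: (7,4)→(14.5,4.5)  cross = 7·4.5 − 14.5·4 = -26.5000; (r_i+r_j)·cross = 21.5·-26.5000 = -569.7500
edge 3: (14.5,4.5)→(16.5,21)  cross = 14.5·21 − 16.5·4.5 = 230.2500; (r_i+r_j)·cross = 31·230.2500 = 7137.7500
edge 4: (16.5,21)→(17.5,34.5)  cross = 16.5·34.5 − 17.5·21 = 201.7500; (r_i+r_j)·cross = 34·201.7500 = 6859.5000
edge 5: (17.5,34.5)→(10.5,39.5)  cross = 17.5·39.5 − 10.5·34.5 = 329.0000; (r_i+r_j)·cross = 28·329.0000 = 9212.0000
edge 6: (10.5,39.5)→(1.5,36.5)  cross = 10.5·36.5 − 1.5·39.5 = 324.0000; (r_i+r_j)·cross = 12·324.0000 = 3888.0000
edge 7: (1.5,36.5)→(0.5,13.5)  cross = 1.5·13.5 − 0.5·36.5 = 2.0000; (r_i+r_j)·cross = 2·2.0000 = 4.0000
Σcross = 989.7500 → A = |Σcross|/2 = 494.8750 mm²
Σ(r_i+r_j)·cross = 26066.1250 → first moment M = |Σ|/6 = 4344.3542
R_c = M/A = 4344.3542/494.8750 = 8.7787 mm
θ = 178° = 3.106686 rad
V = θ·R_c·A = 3.106686·8.7787·494.8750 = 13496.545 mm³

Volume = 13496.545 mm³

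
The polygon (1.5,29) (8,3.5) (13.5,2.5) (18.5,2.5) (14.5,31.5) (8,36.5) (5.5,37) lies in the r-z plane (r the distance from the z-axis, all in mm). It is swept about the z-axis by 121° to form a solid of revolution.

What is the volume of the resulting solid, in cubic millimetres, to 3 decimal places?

Profile (r,z), 7 vertices: (1.5,29) (8,3.5) (13.5,2.5) (18.5,2.5) (14.5,31.5) (8,36.5) (5.5,37)
edge 0: (1.5,29)→(8,3.5)  cross = 1.5·3.5 − 8·29 = -226.7500; (r_i+r_j)·cross = 9.5·-226.7500 = -2154.1250
edge 1: (8,3.5)→(13.5,2.5)  cross = 8·2.5 − 13.5·3.5 = -27.2500; (r_i+r_j)·cross = 21.5·-27.2500 = -585.8750
edge 2: (13.5,2.5)→(18.5,2.5)  cross = 13.5·2.5 − 18.5·2.5 = -12.5000; (r_i+r_j)·cross = 32·-12.5000 = -400.0000
edge 3: (18.5,2.5)→(14.5,31.5)  cross = 18.5·31.5 − 14.5·2.5 = 546.5000; (r_i+r_j)·cross = 33·546.5000 = 18034.5000
edge 4: (14.5,31.5)→(8,36.5)  cross = 14.5·36.5 − 8·31.5 = 277.2500; (r_i+r_j)·cross = 22.5·277.2500 = 6238.1250
edge 5: (8,36.5)→(5.5,37)  cross = 8·37 − 5.5·36.5 = 95.2500; (r_i+r_j)·cross = 13.5·95.2500 = 1285.8750
edge 6: (5.5,37)→(1.5,29)  cross = 5.5·29 − 1.5·37 = 104.0000; (r_i+r_j)·cross = 7·104.0000 = 728.0000
Σcross = 756.5000 → A = |Σcross|/2 = 378.2500 mm²
Σ(r_i+r_j)·cross = 23146.5000 → first moment M = |Σ|/6 = 3857.7500
R_c = M/A = 3857.7500/378.2500 = 10.1989 mm
θ = 121° = 2.111848 rad
V = θ·R_c·A = 2.111848·10.1989·378.2500 = 8146.983 mm³

Volume = 8146.983 mm³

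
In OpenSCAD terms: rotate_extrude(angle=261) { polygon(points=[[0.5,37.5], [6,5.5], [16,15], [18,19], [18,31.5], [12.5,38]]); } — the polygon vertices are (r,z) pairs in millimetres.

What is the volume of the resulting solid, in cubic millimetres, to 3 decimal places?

Profile (r,z), 6 vertices: (0.5,37.5) (6,5.5) (16,15) (18,19) (18,31.5) (12.5,38)
edge 0: (0.5,37.5)→(6,5.5)  cross = 0.5·5.5 − 6·37.5 = -222.2500; (r_i+r_j)·cross = 6.5·-222.2500 = -1444.6250
edge 1: (6,5.5)→(16,15)  cross = 6·15 − 16·5.5 = 2.0000; (r_i+r_j)·cross = 22·2.0000 = 44.0000
edge 2: (16,15)→(18,19)  cross = 16·19 − 18·15 = 34.0000; (r_i+r_j)·cross = 34·34.0000 = 1156.0000
edge 3: (18,19)→(18,31.5)  cross = 18·31.5 − 18·19 = 225.0000; (r_i+r_j)·cross = 36·225.0000 = 8100.0000
edge 4: (18,31.5)→(12.5,38)  cross = 18·38 − 12.5·31.5 = 290.2500; (r_i+r_j)·cross = 30.5·290.2500 = 8852.6250
edge 5: (12.5,38)→(0.5,37.5)  cross = 12.5·37.5 − 0.5·38 = 449.7500; (r_i+r_j)·cross = 13·449.7500 = 5846.7500
Σcross = 778.7500 → A = |Σcross|/2 = 389.3750 mm²
Σ(r_i+r_j)·cross = 22554.7500 → first moment M = |Σ|/6 = 3759.1250
R_c = M/A = 3759.1250/389.3750 = 9.6543 mm
θ = 261° = 4.555309 rad
V = θ·R_c·A = 4.555309·9.6543·389.3750 = 17123.977 mm³

Volume = 17123.977 mm³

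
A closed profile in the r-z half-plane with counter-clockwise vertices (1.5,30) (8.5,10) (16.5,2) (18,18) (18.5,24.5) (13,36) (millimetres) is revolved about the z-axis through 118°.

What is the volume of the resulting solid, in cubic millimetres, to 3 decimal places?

Volume = 7779.632 mm³

Profile (r,z), 6 vertices: (1.5,30) (8.5,10) (16.5,2) (18,18) (18.5,24.5) (13,36)
edge 0: (1.5,30)→(8.5,10)  cross = 1.5·10 − 8.5·30 = -240.0000; (r_i+r_j)·cross = 10·-240.0000 = -2400.0000
edge 1: (8.5,10)→(16.5,2)  cross = 8.5·2 − 16.5·10 = -148.0000; (r_i+r_j)·cross = 25·-148.0000 = -3700.0000
edge 2: (16.5,2)→(18,18)  cross = 16.5·18 − 18·2 = 261.0000; (r_i+r_j)·cross = 34.5·261.0000 = 9004.5000
edge 3: (18,18)→(18.5,24.5)  cross = 18·24.5 − 18.5·18 = 108.0000; (r_i+r_j)·cross = 36.5·108.0000 = 3942.0000
edge 4: (18.5,24.5)→(13,36)  cross = 18.5·36 − 13·24.5 = 347.5000; (r_i+r_j)·cross = 31.5·347.5000 = 10946.2500
edge 5: (13,36)→(1.5,30)  cross = 13·30 − 1.5·36 = 336.0000; (r_i+r_j)·cross = 14.5·336.0000 = 4872.0000
Σcross = 664.5000 → A = |Σcross|/2 = 332.2500 mm²
Σ(r_i+r_j)·cross = 22664.7500 → first moment M = |Σ|/6 = 3777.4583
R_c = M/A = 3777.4583/332.2500 = 11.3693 mm
θ = 118° = 2.059489 rad
V = θ·R_c·A = 2.059489·11.3693·332.2500 = 7779.632 mm³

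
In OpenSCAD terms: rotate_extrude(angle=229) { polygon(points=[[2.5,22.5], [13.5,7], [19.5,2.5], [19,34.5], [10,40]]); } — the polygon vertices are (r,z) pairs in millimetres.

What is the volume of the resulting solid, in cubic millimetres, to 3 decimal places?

Volume = 19783.430 mm³

Profile (r,z), 5 vertices: (2.5,22.5) (13.5,7) (19.5,2.5) (19,34.5) (10,40)
edge 0: (2.5,22.5)→(13.5,7)  cross = 2.5·7 − 13.5·22.5 = -286.2500; (r_i+r_j)·cross = 16·-286.2500 = -4580.0000
edge 1: (13.5,7)→(19.5,2.5)  cross = 13.5·2.5 − 19.5·7 = -102.7500; (r_i+r_j)·cross = 33·-102.7500 = -3390.7500
edge 2: (19.5,2.5)→(19,34.5)  cross = 19.5·34.5 − 19·2.5 = 625.2500; (r_i+r_j)·cross = 38.5·625.2500 = 24072.1250
edge 3: (19,34.5)→(10,40)  cross = 19·40 − 10·34.5 = 415.0000; (r_i+r_j)·cross = 29·415.0000 = 12035.0000
edge 4: (10,40)→(2.5,22.5)  cross = 10·22.5 − 2.5·40 = 125.0000; (r_i+r_j)·cross = 12.5·125.0000 = 1562.5000
Σcross = 776.2500 → A = |Σcross|/2 = 388.1250 mm²
Σ(r_i+r_j)·cross = 29698.8750 → first moment M = |Σ|/6 = 4949.8125
R_c = M/A = 4949.8125/388.1250 = 12.7531 mm
θ = 229° = 3.996804 rad
V = θ·R_c·A = 3.996804·12.7531·388.1250 = 19783.430 mm³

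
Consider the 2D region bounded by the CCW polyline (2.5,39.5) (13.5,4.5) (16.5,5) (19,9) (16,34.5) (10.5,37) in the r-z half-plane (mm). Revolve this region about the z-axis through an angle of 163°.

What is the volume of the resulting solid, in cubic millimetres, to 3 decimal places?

Volume = 10205.972 mm³

Profile (r,z), 6 vertices: (2.5,39.5) (13.5,4.5) (16.5,5) (19,9) (16,34.5) (10.5,37)
edge 0: (2.5,39.5)→(13.5,4.5)  cross = 2.5·4.5 − 13.5·39.5 = -522.0000; (r_i+r_j)·cross = 16·-522.0000 = -8352.0000
edge 1: (13.5,4.5)→(16.5,5)  cross = 13.5·5 − 16.5·4.5 = -6.7500; (r_i+r_j)·cross = 30·-6.7500 = -202.5000
edge 2: (16.5,5)→(19,9)  cross = 16.5·9 − 19·5 = 53.5000; (r_i+r_j)·cross = 35.5·53.5000 = 1899.2500
edge 3: (19,9)→(16,34.5)  cross = 19·34.5 − 16·9 = 511.5000; (r_i+r_j)·cross = 35·511.5000 = 17902.5000
edge 4: (16,34.5)→(10.5,37)  cross = 16·37 − 10.5·34.5 = 229.7500; (r_i+r_j)·cross = 26.5·229.7500 = 6088.3750
edge 5: (10.5,37)→(2.5,39.5)  cross = 10.5·39.5 − 2.5·37 = 322.2500; (r_i+r_j)·cross = 13·322.2500 = 4189.2500
Σcross = 588.2500 → A = |Σcross|/2 = 294.1250 mm²
Σ(r_i+r_j)·cross = 21524.8750 → first moment M = |Σ|/6 = 3587.4792
R_c = M/A = 3587.4792/294.1250 = 12.1971 mm
θ = 163° = 2.844887 rad
V = θ·R_c·A = 2.844887·12.1971·294.1250 = 10205.972 mm³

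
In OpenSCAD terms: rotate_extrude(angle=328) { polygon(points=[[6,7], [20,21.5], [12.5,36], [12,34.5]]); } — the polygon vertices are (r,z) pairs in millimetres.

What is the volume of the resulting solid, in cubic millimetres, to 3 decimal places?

Profile (r,z), 4 vertices: (6,7) (20,21.5) (12.5,36) (12,34.5)
edge 0: (6,7)→(20,21.5)  cross = 6·21.5 − 20·7 = -11.0000; (r_i+r_j)·cross = 26·-11.0000 = -286.0000
edge 1: (20,21.5)→(12.5,36)  cross = 20·36 − 12.5·21.5 = 451.2500; (r_i+r_j)·cross = 32.5·451.2500 = 14665.6250
edge 2: (12.5,36)→(12,34.5)  cross = 12.5·34.5 − 12·36 = -0.7500; (r_i+r_j)·cross = 24.5·-0.7500 = -18.3750
edge 3: (12,34.5)→(6,7)  cross = 12·7 − 6·34.5 = -123.0000; (r_i+r_j)·cross = 18·-123.0000 = -2214.0000
Σcross = 316.5000 → A = |Σcross|/2 = 158.2500 mm²
Σ(r_i+r_j)·cross = 12147.2500 → first moment M = |Σ|/6 = 2024.5417
R_c = M/A = 2024.5417/158.2500 = 12.7933 mm
θ = 328° = 5.724680 rad
V = θ·R_c·A = 5.724680·12.7933·158.2500 = 11589.853 mm³

Volume = 11589.853 mm³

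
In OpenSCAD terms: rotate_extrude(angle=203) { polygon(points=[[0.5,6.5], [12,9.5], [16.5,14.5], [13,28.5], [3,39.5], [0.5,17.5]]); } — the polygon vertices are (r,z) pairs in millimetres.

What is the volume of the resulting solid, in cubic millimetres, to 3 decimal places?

Profile (r,z), 6 vertices: (0.5,6.5) (12,9.5) (16.5,14.5) (13,28.5) (3,39.5) (0.5,17.5)
edge 0: (0.5,6.5)→(12,9.5)  cross = 0.5·9.5 − 12·6.5 = -73.2500; (r_i+r_j)·cross = 12.5·-73.2500 = -915.6250
edge 1: (12,9.5)→(16.5,14.5)  cross = 12·14.5 − 16.5·9.5 = 17.2500; (r_i+r_j)·cross = 28.5·17.2500 = 491.6250
edge 2: (16.5,14.5)→(13,28.5)  cross = 16.5·28.5 − 13·14.5 = 281.7500; (r_i+r_j)·cross = 29.5·281.7500 = 8311.6250
edge 3: (13,28.5)→(3,39.5)  cross = 13·39.5 − 3·28.5 = 428.0000; (r_i+r_j)·cross = 16·428.0000 = 6848.0000
edge 4: (3,39.5)→(0.5,17.5)  cross = 3·17.5 − 0.5·39.5 = 32.7500; (r_i+r_j)·cross = 3.5·32.7500 = 114.6250
edge 5: (0.5,17.5)→(0.5,6.5)  cross = 0.5·6.5 − 0.5·17.5 = -5.5000; (r_i+r_j)·cross = 1·-5.5000 = -5.5000
Σcross = 681.0000 → A = |Σcross|/2 = 340.5000 mm²
Σ(r_i+r_j)·cross = 14844.7500 → first moment M = |Σ|/6 = 2474.1250
R_c = M/A = 2474.1250/340.5000 = 7.2662 mm
θ = 203° = 3.543018 rad
V = θ·R_c·A = 3.543018·7.2662·340.5000 = 8765.870 mm³

Volume = 8765.870 mm³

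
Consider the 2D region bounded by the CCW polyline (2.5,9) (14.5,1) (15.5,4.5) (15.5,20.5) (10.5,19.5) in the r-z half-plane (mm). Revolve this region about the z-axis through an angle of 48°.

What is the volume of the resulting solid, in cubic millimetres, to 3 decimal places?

Volume = 1376.890 mm³

Profile (r,z), 5 vertices: (2.5,9) (14.5,1) (15.5,4.5) (15.5,20.5) (10.5,19.5)
edge 0: (2.5,9)→(14.5,1)  cross = 2.5·1 − 14.5·9 = -128.0000; (r_i+r_j)·cross = 17·-128.0000 = -2176.0000
edge 1: (14.5,1)→(15.5,4.5)  cross = 14.5·4.5 − 15.5·1 = 49.7500; (r_i+r_j)·cross = 30·49.7500 = 1492.5000
edge 2: (15.5,4.5)→(15.5,20.5)  cross = 15.5·20.5 − 15.5·4.5 = 248.0000; (r_i+r_j)·cross = 31·248.0000 = 7688.0000
edge 3: (15.5,20.5)→(10.5,19.5)  cross = 15.5·19.5 − 10.5·20.5 = 87.0000; (r_i+r_j)·cross = 26·87.0000 = 2262.0000
edge 4: (10.5,19.5)→(2.5,9)  cross = 10.5·9 − 2.5·19.5 = 45.7500; (r_i+r_j)·cross = 13·45.7500 = 594.7500
Σcross = 302.5000 → A = |Σcross|/2 = 151.2500 mm²
Σ(r_i+r_j)·cross = 9861.2500 → first moment M = |Σ|/6 = 1643.5417
R_c = M/A = 1643.5417/151.2500 = 10.8664 mm
θ = 48° = 0.837758 rad
V = θ·R_c·A = 0.837758·10.8664·151.2500 = 1376.890 mm³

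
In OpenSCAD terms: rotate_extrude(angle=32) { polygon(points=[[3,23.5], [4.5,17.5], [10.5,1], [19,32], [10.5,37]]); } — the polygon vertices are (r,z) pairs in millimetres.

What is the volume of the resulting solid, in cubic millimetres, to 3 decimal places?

Profile (r,z), 5 vertices: (3,23.5) (4.5,17.5) (10.5,1) (19,32) (10.5,37)
edge 0: (3,23.5)→(4.5,17.5)  cross = 3·17.5 − 4.5·23.5 = -53.2500; (r_i+r_j)·cross = 7.5·-53.2500 = -399.3750
edge 1: (4.5,17.5)→(10.5,1)  cross = 4.5·1 − 10.5·17.5 = -179.2500; (r_i+r_j)·cross = 15·-179.2500 = -2688.7500
edge 2: (10.5,1)→(19,32)  cross = 10.5·32 − 19·1 = 317.0000; (r_i+r_j)·cross = 29.5·317.0000 = 9351.5000
edge 3: (19,32)→(10.5,37)  cross = 19·37 − 10.5·32 = 367.0000; (r_i+r_j)·cross = 29.5·367.0000 = 10826.5000
edge 4: (10.5,37)→(3,23.5)  cross = 10.5·23.5 − 3·37 = 135.7500; (r_i+r_j)·cross = 13.5·135.7500 = 1832.6250
Σcross = 587.2500 → A = |Σcross|/2 = 293.6250 mm²
Σ(r_i+r_j)·cross = 18922.5000 → first moment M = |Σ|/6 = 3153.7500
R_c = M/A = 3153.7500/293.6250 = 10.7407 mm
θ = 32° = 0.558505 rad
V = θ·R_c·A = 0.558505·10.7407·293.6250 = 1761.386 mm³

Volume = 1761.386 mm³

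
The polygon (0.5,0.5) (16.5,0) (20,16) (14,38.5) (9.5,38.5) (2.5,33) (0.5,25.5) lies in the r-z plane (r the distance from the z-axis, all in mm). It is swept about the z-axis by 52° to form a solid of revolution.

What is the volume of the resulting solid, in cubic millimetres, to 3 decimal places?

Volume = 5274.104 mm³

Profile (r,z), 7 vertices: (0.5,0.5) (16.5,0) (20,16) (14,38.5) (9.5,38.5) (2.5,33) (0.5,25.5)
edge 0: (0.5,0.5)→(16.5,0)  cross = 0.5·0 − 16.5·0.5 = -8.2500; (r_i+r_j)·cross = 17·-8.2500 = -140.2500
edge 1: (16.5,0)→(20,16)  cross = 16.5·16 − 20·0 = 264.0000; (r_i+r_j)·cross = 36.5·264.0000 = 9636.0000
edge 2: (20,16)→(14,38.5)  cross = 20·38.5 − 14·16 = 546.0000; (r_i+r_j)·cross = 34·546.0000 = 18564.0000
edge 3: (14,38.5)→(9.5,38.5)  cross = 14·38.5 − 9.5·38.5 = 173.2500; (r_i+r_j)·cross = 23.5·173.2500 = 4071.3750
edge 4: (9.5,38.5)→(2.5,33)  cross = 9.5·33 − 2.5·38.5 = 217.2500; (r_i+r_j)·cross = 12·217.2500 = 2607.0000
edge 5: (2.5,33)→(0.5,25.5)  cross = 2.5·25.5 − 0.5·33 = 47.2500; (r_i+r_j)·cross = 3·47.2500 = 141.7500
edge 6: (0.5,25.5)→(0.5,0.5)  cross = 0.5·0.5 − 0.5·25.5 = -12.5000; (r_i+r_j)·cross = 1·-12.5000 = -12.5000
Σcross = 1227.0000 → A = |Σcross|/2 = 613.5000 mm²
Σ(r_i+r_j)·cross = 34867.3750 → first moment M = |Σ|/6 = 5811.2292
R_c = M/A = 5811.2292/613.5000 = 9.4723 mm
θ = 52° = 0.907571 rad
V = θ·R_c·A = 0.907571·9.4723·613.5000 = 5274.104 mm³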